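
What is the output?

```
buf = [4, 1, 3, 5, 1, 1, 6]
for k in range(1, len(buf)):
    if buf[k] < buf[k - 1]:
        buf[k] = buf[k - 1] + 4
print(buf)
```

k=1: 1<4, buf[1] = 4+4 = 8 → [4, 8, 3, 5, 1, 1, 6]
k=2: 3<8, buf[2] = 8+4 = 12 → [4, 8, 12, 5, 1, 1, 6]
k=3: 5<12, buf[3] = 12+4 = 16 → [4, 8, 12, 16, 1, 1, 6]
k=4: 1<16, buf[4] = 16+4 = 20 → [4, 8, 12, 16, 20, 1, 6]
k=5: 1<20, buf[5] = 20+4 = 24 → [4, 8, 12, 16, 20, 24, 6]
k=6: 6<24, buf[6] = 24+4 = 28 → [4, 8, 12, 16, 20, 24, 28]

[4, 8, 12, 16, 20, 24, 28]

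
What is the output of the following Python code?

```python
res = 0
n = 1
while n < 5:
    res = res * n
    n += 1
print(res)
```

n=1: res = 0*1 = 0
n=2: res = 0*2 = 0
n=3: res = 0*3 = 0
n=4: res = 0*4 = 0

0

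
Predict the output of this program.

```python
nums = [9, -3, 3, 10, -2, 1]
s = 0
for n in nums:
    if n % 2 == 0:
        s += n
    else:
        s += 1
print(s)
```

12

n=9: not even, s = 0+1 = 1
n=-3: not even, s = 1+1 = 2
n=3: not even, s = 2+1 = 3
n=10: even, s = 3+10 = 13
n=-2: even, s = 13+(-2) = 11
n=1: not even, s = 11+1 = 12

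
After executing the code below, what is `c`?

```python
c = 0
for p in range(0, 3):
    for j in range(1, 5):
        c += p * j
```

30

p=0,j=1: c = 0+0 = 0
p=0,j=2: c = 0+0 = 0
p=0,j=3: c = 0+0 = 0
p=0,j=4: c = 0+0 = 0
p=1,j=1: c = 0+1 = 1
p=1,j=2: c = 1+2 = 3
p=1,j=3: c = 3+3 = 6
p=1,j=4: c = 6+4 = 10
p=2,j=1: c = 10+2 = 12
p=2,j=2: c = 12+4 = 16
p=2,j=3: c = 16+6 = 22
p=2,j=4: c = 22+8 = 30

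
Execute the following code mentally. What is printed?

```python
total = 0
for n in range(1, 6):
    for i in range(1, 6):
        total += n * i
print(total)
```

n=1,i=1: total = 0+1 = 1
n=1,i=2: total = 1+2 = 3
n=1,i=3: total = 3+3 = 6
n=1,i=4: total = 6+4 = 10
n=1,i=5: total = 10+5 = 15
n=2,i=1: total = 15+2 = 17
n=2,i=2: total = 17+4 = 21
n=2,i=3: total = 21+6 = 27
n=2,i=4: total = 27+8 = 35
n=2,i=5: total = 35+10 = 45
n=3,i=1: total = 45+3 = 48
n=3,i=2: total = 48+6 = 54
n=3,i=3: total = 54+9 = 63
n=3,i=4: total = 63+12 = 75
n=3,i=5: total = 75+15 = 90
n=4,i=1: total = 90+4 = 94
n=4,i=2: total = 94+8 = 102
n=4,i=3: total = 102+12 = 114
n=4,i=4: total = 114+16 = 130
n=4,i=5: total = 130+20 = 150
n=5,i=1: total = 150+5 = 155
n=5,i=2: total = 155+10 = 165
n=5,i=3: total = 165+15 = 180
n=5,i=4: total = 180+20 = 200
n=5,i=5: total = 200+25 = 225

225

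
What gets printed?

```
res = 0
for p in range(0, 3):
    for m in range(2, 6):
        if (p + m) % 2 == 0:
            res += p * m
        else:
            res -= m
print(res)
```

p=0,m=2: even sum, res = 0+0 = 0
p=0,m=3: odd sum, res = 0-3 = -3
p=0,m=4: even sum, res = (-3)+0 = -3
p=0,m=5: odd sum, res = (-3)-5 = -8
p=1,m=2: odd sum, res = (-8)-2 = -10
p=1,m=3: even sum, res = (-10)+3 = -7
p=1,m=4: odd sum, res = (-7)-4 = -11
p=1,m=5: even sum, res = (-11)+5 = -6
p=2,m=2: even sum, res = (-6)+4 = -2
p=2,m=3: odd sum, res = (-2)-3 = -5
p=2,m=4: even sum, res = (-5)+8 = 3
p=2,m=5: odd sum, res = 3-5 = -2

-2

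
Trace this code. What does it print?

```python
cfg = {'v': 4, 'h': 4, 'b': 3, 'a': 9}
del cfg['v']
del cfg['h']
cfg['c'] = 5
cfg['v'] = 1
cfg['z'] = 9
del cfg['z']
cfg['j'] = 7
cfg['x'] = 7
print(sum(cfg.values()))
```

del 'v' → {'h': 4, 'b': 3, 'a': 9}
del 'h' → {'b': 3, 'a': 9}
cfg['c'] = 5 → {'b': 3, 'a': 9, 'c': 5}
cfg['v'] = 1 → {'b': 3, 'a': 9, 'c': 5, 'v': 1}
cfg['z'] = 9 → {'b': 3, 'a': 9, 'c': 5, 'v': 1, 'z': 9}
del 'z' → {'b': 3, 'a': 9, 'c': 5, 'v': 1}
cfg['j'] = 7 → {'b': 3, 'a': 9, 'c': 5, 'v': 1, 'j': 7}
cfg['x'] = 7 → {'b': 3, 'a': 9, 'c': 5, 'v': 1, 'j': 7, 'x': 7}
sum of values = 32

32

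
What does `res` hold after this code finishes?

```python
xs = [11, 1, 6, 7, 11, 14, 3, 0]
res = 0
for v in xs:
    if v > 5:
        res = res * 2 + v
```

288

v=11: >5, res = 0*2+11 = 11
v=1: not >5
v=6: >5, res = 11*2+6 = 28
v=7: >5, res = 28*2+7 = 63
v=11: >5, res = 63*2+11 = 137
v=14: >5, res = 137*2+14 = 288
v=3: not >5
v=0: not >5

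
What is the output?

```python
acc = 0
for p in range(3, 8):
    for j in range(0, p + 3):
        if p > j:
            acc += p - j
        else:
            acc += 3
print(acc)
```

p=3,j=0: 3>0, acc = 0+3 = 3
p=3,j=1: 3>1, acc = 3+2 = 5
p=3,j=2: 3>2, acc = 5+1 = 6
p=3,j=3: not 3>3, acc = 6+3 = 9
p=3,j=4: not 3>4, acc = 9+3 = 12
p=3,j=5: not 3>5, acc = 12+3 = 15
p=4,j=0: 4>0, acc = 15+4 = 19
p=4,j=1: 4>1, acc = 19+3 = 22
p=4,j=2: 4>2, acc = 22+2 = 24
p=4,j=3: 4>3, acc = 24+1 = 25
p=4,j=4: not 4>4, acc = 25+3 = 28
p=4,j=5: not 4>5, acc = 28+3 = 31
p=4,j=6: not 4>6, acc = 31+3 = 34
p=5,j=0: 5>0, acc = 34+5 = 39
p=5,j=1: 5>1, acc = 39+4 = 43
p=5,j=2: 5>2, acc = 43+3 = 46
p=5,j=3: 5>3, acc = 46+2 = 48
p=5,j=4: 5>4, acc = 48+1 = 49
p=5,j=5: not 5>5, acc = 49+3 = 52
p=5,j=6: not 5>6, acc = 52+3 = 55
p=5,j=7: not 5>7, acc = 55+3 = 58
p=6,j=0: 6>0, acc = 58+6 = 64
p=6,j=1: 6>1, acc = 64+5 = 69
p=6,j=2: 6>2, acc = 69+4 = 73
p=6,j=3: 6>3, acc = 73+3 = 76
p=6,j=4: 6>4, acc = 76+2 = 78
p=6,j=5: 6>5, acc = 78+1 = 79
p=6,j=6: not 6>6, acc = 79+3 = 82
p=6,j=7: not 6>7, acc = 82+3 = 85
p=6,j=8: not 6>8, acc = 85+3 = 88
p=7,j=0: 7>0, acc = 88+7 = 95
p=7,j=1: 7>1, acc = 95+6 = 101
p=7,j=2: 7>2, acc = 101+5 = 106
p=7,j=3: 7>3, acc = 106+4 = 110
p=7,j=4: 7>4, acc = 110+3 = 113
p=7,j=5: 7>5, acc = 113+2 = 115
p=7,j=6: 7>6, acc = 115+1 = 116
p=7,j=7: not 7>7, acc = 116+3 = 119
p=7,j=8: not 7>8, acc = 119+3 = 122
p=7,j=9: not 7>9, acc = 122+3 = 125

125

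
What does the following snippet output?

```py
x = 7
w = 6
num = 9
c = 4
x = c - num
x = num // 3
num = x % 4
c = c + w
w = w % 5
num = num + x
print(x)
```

x = 4-9 = -5
x = 9//3 = 3
num = 3%4 = 3
c = 4+6 = 10
w = 6%5 = 1
num = 3+3 = 6

3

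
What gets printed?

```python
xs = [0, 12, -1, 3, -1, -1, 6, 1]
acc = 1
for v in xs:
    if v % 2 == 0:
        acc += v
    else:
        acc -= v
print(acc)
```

18

v=0: even, acc = 1+0 = 1
v=12: even, acc = 1+12 = 13
v=-1: not even, acc = 13-(-1) = 14
v=3: not even, acc = 14-3 = 11
v=-1: not even, acc = 11-(-1) = 12
v=-1: not even, acc = 12-(-1) = 13
v=6: even, acc = 13+6 = 19
v=1: not even, acc = 19-1 = 18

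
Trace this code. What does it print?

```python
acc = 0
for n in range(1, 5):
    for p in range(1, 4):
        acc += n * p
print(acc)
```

n=1,p=1: acc = 0+1 = 1
n=1,p=2: acc = 1+2 = 3
n=1,p=3: acc = 3+3 = 6
n=2,p=1: acc = 6+2 = 8
n=2,p=2: acc = 8+4 = 12
n=2,p=3: acc = 12+6 = 18
n=3,p=1: acc = 18+3 = 21
n=3,p=2: acc = 21+6 = 27
n=3,p=3: acc = 27+9 = 36
n=4,p=1: acc = 36+4 = 40
n=4,p=2: acc = 40+8 = 48
n=4,p=3: acc = 48+12 = 60

60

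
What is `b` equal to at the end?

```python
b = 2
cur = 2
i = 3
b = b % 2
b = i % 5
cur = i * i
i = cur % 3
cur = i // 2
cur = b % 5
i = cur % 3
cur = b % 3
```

b = 2%2 = 0
b = 3%5 = 3
cur = 3*3 = 9
i = 9%3 = 0
cur = 0//2 = 0
cur = 3%5 = 3
i = 3%3 = 0
cur = 3%3 = 0

3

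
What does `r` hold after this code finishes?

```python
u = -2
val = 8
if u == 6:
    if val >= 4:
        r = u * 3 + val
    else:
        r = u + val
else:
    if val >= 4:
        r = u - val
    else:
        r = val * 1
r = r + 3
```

-7

u=-2, val=8
u == 6 is False; val >= 4 is True
→ r = u - val = -10
r = (-10)+3 = -7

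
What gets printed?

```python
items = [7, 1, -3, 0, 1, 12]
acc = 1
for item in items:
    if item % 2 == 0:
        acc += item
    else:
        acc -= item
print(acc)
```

7

item=7: not even, acc = 1-7 = -6
item=1: not even, acc = (-6)-1 = -7
item=-3: not even, acc = (-7)-(-3) = -4
item=0: even, acc = (-4)+0 = -4
item=1: not even, acc = (-4)-1 = -5
item=12: even, acc = (-5)+12 = 7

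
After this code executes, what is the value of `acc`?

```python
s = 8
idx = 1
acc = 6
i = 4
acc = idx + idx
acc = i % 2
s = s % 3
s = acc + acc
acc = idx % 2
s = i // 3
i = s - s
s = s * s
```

1

acc = 1+1 = 2
acc = 4%2 = 0
s = 8%3 = 2
s = 0+0 = 0
acc = 1%2 = 1
s = 4//3 = 1
i = 1-1 = 0
s = 1*1 = 1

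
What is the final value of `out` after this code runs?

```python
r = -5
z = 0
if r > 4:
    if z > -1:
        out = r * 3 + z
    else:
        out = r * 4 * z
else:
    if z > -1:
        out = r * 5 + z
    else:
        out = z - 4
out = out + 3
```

r=-5, z=0
r > 4 is False; z > -1 is True
→ out = r * 5 + z = -25
out = (-25)+3 = -22

-22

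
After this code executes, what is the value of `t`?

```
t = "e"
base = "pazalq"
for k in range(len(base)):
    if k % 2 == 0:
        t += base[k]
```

'epzl'

k=0: add 'p' → 'ep'
k=1: skip
k=2: add 'z' → 'epz'
k=3: skip
k=4: add 'l' → 'epzl'
k=5: skip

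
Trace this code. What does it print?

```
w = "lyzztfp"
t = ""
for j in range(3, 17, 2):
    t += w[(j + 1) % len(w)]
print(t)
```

tpyzflz

j=3: add w[4]='t' → 't'
j=5: add w[6]='p' → 'tp'
j=7: add w[1]='y' → 'tpy'
j=9: add w[3]='z' → 'tpyz'
j=11: add w[5]='f' → 'tpyzf'
j=13: add w[0]='l' → 'tpyzfl'
j=15: add w[2]='z' → 'tpyzflz'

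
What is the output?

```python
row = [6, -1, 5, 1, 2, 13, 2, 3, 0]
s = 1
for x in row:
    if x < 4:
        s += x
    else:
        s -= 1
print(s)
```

5

x=6: not <4, s = 1-1 = 0
x=-1: <4, s = 0+(-1) = -1
x=5: not <4, s = (-1)-1 = -2
x=1: <4, s = (-2)+1 = -1
x=2: <4, s = (-1)+2 = 1
x=13: not <4, s = 1-1 = 0
x=2: <4, s = 0+2 = 2
x=3: <4, s = 2+3 = 5
x=0: <4, s = 5+0 = 5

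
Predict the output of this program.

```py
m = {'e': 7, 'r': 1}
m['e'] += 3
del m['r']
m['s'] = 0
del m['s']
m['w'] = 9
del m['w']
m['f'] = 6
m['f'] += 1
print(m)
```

m['e'] = 7+3 = 10 → {'e': 10, 'r': 1}
del 'r' → {'e': 10}
m['s'] = 0 → {'e': 10, 's': 0}
del 's' → {'e': 10}
m['w'] = 9 → {'e': 10, 'w': 9}
del 'w' → {'e': 10}
m['f'] = 6 → {'e': 10, 'f': 6}
m['f'] = 6+1 = 7 → {'e': 10, 'f': 7}

{'e': 10, 'f': 7}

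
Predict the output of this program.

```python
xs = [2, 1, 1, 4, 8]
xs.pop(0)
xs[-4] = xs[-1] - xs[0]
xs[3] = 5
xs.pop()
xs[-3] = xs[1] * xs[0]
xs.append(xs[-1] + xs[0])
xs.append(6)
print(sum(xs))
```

29

pop(0) removes 2 → [1, 1, 4, 8]
xs[-4] = xs[-1]-xs[0] = 8-1 = 7 → [7, 1, 4, 8]
xs[3] = 5 → [7, 1, 4, 5]
pop() removes 5 → [7, 1, 4]
xs[-3] = xs[1]*xs[0] = 1*7 = 7 → [7, 1, 4]
append xs[-1]+xs[0] = 4+7 = 11 → [7, 1, 4, 11]
append 6 → [7, 1, 4, 11, 6]
sum = 29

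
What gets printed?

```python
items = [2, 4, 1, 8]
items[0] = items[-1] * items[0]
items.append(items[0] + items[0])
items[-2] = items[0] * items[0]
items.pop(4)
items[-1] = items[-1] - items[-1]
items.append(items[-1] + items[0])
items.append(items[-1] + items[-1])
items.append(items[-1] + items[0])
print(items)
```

[16, 4, 1, 0, 16, 32, 48]

items[0] = items[-1]*items[0] = 8*2 = 16 → [16, 4, 1, 8]
append items[0]+items[0] = 16+16 = 32 → [16, 4, 1, 8, 32]
items[-2] = items[0]*items[0] = 16*16 = 256 → [16, 4, 1, 256, 32]
pop(4) removes 32 → [16, 4, 1, 256]
items[-1] = items[-1]-items[-1] = 256-256 = 0 → [16, 4, 1, 0]
append items[-1]+items[0] = 0+16 = 16 → [16, 4, 1, 0, 16]
append items[-1]+items[-1] = 16+16 = 32 → [16, 4, 1, 0, 16, 32]
append items[-1]+items[0] = 32+16 = 48 → [16, 4, 1, 0, 16, 32, 48]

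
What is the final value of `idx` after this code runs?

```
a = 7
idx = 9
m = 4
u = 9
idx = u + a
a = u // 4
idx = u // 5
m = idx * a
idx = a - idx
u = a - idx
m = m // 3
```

idx = 9+7 = 16
a = 9//4 = 2
idx = 9//5 = 1
m = 1*2 = 2
idx = 2-1 = 1
u = 2-1 = 1
m = 2//3 = 0

1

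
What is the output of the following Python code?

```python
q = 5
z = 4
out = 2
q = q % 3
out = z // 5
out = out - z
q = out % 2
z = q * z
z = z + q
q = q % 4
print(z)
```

0

q = 5%3 = 2
out = 4//5 = 0
out = 0-4 = -4
q = (-4)%2 = 0
z = 0*4 = 0
z = 0+0 = 0
q = 0%4 = 0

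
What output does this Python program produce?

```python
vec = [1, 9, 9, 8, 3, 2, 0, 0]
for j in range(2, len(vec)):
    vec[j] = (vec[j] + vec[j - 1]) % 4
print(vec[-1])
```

3

j=2: vec[2] = (9+9)%4 = 2 → [1, 9, 2, 8, 3, 2, 0, 0]
j=3: vec[3] = (8+2)%4 = 2 → [1, 9, 2, 2, 3, 2, 0, 0]
j=4: vec[4] = (3+2)%4 = 1 → [1, 9, 2, 2, 1, 2, 0, 0]
j=5: vec[5] = (2+1)%4 = 3 → [1, 9, 2, 2, 1, 3, 0, 0]
j=6: vec[6] = (0+3)%4 = 3 → [1, 9, 2, 2, 1, 3, 3, 0]
j=7: vec[7] = (0+3)%4 = 3 → [1, 9, 2, 2, 1, 3, 3, 3]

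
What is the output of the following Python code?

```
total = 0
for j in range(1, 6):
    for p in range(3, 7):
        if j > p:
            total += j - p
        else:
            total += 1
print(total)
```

j=1,p=3: not 1>3, total = 0+1 = 1
j=1,p=4: not 1>4, total = 1+1 = 2
j=1,p=5: not 1>5, total = 2+1 = 3
j=1,p=6: not 1>6, total = 3+1 = 4
j=2,p=3: not 2>3, total = 4+1 = 5
j=2,p=4: not 2>4, total = 5+1 = 6
j=2,p=5: not 2>5, total = 6+1 = 7
j=2,p=6: not 2>6, total = 7+1 = 8
j=3,p=3: not 3>3, total = 8+1 = 9
j=3,p=4: not 3>4, total = 9+1 = 10
j=3,p=5: not 3>5, total = 10+1 = 11
j=3,p=6: not 3>6, total = 11+1 = 12
j=4,p=3: 4>3, total = 12+1 = 13
j=4,p=4: not 4>4, total = 13+1 = 14
j=4,p=5: not 4>5, total = 14+1 = 15
j=4,p=6: not 4>6, total = 15+1 = 16
j=5,p=3: 5>3, total = 16+2 = 18
j=5,p=4: 5>4, total = 18+1 = 19
j=5,p=5: not 5>5, total = 19+1 = 20
j=5,p=6: not 5>6, total = 20+1 = 21

21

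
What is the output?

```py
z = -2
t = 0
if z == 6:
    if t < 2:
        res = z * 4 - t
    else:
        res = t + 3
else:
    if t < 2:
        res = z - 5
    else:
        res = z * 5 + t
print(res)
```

-7

z=-2, t=0
z == 6 is False; t < 2 is True
→ res = z - 5 = -7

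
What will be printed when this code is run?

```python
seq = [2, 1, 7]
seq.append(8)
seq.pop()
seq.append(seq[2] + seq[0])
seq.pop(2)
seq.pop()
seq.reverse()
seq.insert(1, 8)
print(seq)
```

[1, 8, 2]

append 8 → [2, 1, 7, 8]
pop() removes 8 → [2, 1, 7]
append seq[2]+seq[0] = 7+2 = 9 → [2, 1, 7, 9]
pop(2) removes 7 → [2, 1, 9]
pop() removes 9 → [2, 1]
reverse → [1, 2]
insert 8 at 1 → [1, 8, 2]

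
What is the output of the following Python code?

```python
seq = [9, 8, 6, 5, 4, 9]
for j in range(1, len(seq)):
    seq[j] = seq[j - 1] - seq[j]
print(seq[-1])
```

j=1: seq[1] = 9-8 = 1 → [9, 1, 6, 5, 4, 9]
j=2: seq[2] = 1-6 = -5 → [9, 1, -5, 5, 4, 9]
j=3: seq[3] = (-5)-5 = -10 → [9, 1, -5, -10, 4, 9]
j=4: seq[4] = (-10)-4 = -14 → [9, 1, -5, -10, -14, 9]
j=5: seq[5] = (-14)-9 = -23 → [9, 1, -5, -10, -14, -23]

-23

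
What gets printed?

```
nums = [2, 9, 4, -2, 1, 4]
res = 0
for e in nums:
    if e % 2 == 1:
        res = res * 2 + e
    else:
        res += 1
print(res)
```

28

e=2: not odd, res = 0+1 = 1
e=9: odd, res = 1*2+9 = 11
e=4: not odd, res = 11+1 = 12
e=-2: not odd, res = 12+1 = 13
e=1: odd, res = 13*2+1 = 27
e=4: not odd, res = 27+1 = 28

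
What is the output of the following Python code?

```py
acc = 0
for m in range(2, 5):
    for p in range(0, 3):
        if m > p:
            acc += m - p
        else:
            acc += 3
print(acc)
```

m=2,p=0: 2>0, acc = 0+2 = 2
m=2,p=1: 2>1, acc = 2+1 = 3
m=2,p=2: not 2>2, acc = 3+3 = 6
m=3,p=0: 3>0, acc = 6+3 = 9
m=3,p=1: 3>1, acc = 9+2 = 11
m=3,p=2: 3>2, acc = 11+1 = 12
m=4,p=0: 4>0, acc = 12+4 = 16
m=4,p=1: 4>1, acc = 16+3 = 19
m=4,p=2: 4>2, acc = 19+2 = 21

21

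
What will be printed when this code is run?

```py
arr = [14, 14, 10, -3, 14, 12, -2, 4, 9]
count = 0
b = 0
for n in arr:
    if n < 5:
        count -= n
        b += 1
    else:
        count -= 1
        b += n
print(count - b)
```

-81

n=14: not <5, count = 0-1 = -1; b=14
n=14: not <5, count = (-1)-1 = -2; b=28
n=10: not <5, count = (-2)-1 = -3; b=38
n=-3: <5, count = (-3)-(-3) = 0; b=39
n=14: not <5, count = 0-1 = -1; b=53
n=12: not <5, count = (-1)-1 = -2; b=65
n=-2: <5, count = (-2)-(-2) = 0; b=66
n=4: <5, count = 0-4 = -4; b=67
n=9: not <5, count = (-4)-1 = -5; b=76
count-b = (-5)-76 = -81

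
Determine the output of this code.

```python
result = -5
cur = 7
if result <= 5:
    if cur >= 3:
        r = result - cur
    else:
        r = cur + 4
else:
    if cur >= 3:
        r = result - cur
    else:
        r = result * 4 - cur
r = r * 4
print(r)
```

-48

result=-5, cur=7
result <= 5 is True; cur >= 3 is True
→ r = result - cur = -12
r = (-12)*4 = -48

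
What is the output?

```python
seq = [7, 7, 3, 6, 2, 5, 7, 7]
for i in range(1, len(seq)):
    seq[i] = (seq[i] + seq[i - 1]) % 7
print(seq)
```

[7, 0, 3, 2, 4, 2, 2, 2]

i=1: seq[1] = (7+7)%7 = 0 → [7, 0, 3, 6, 2, 5, 7, 7]
i=2: seq[2] = (3+0)%7 = 3 → [7, 0, 3, 6, 2, 5, 7, 7]
i=3: seq[3] = (6+3)%7 = 2 → [7, 0, 3, 2, 2, 5, 7, 7]
i=4: seq[4] = (2+2)%7 = 4 → [7, 0, 3, 2, 4, 5, 7, 7]
i=5: seq[5] = (5+4)%7 = 2 → [7, 0, 3, 2, 4, 2, 7, 7]
i=6: seq[6] = (7+2)%7 = 2 → [7, 0, 3, 2, 4, 2, 2, 7]
i=7: seq[7] = (7+2)%7 = 2 → [7, 0, 3, 2, 4, 2, 2, 2]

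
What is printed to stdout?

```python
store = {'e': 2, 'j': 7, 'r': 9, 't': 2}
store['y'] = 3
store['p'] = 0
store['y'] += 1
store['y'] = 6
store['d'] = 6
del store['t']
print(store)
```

{'e': 2, 'j': 7, 'r': 9, 'y': 6, 'p': 0, 'd': 6}

store['y'] = 3 → {'e': 2, 'j': 7, 'r': 9, 't': 2, 'y': 3}
store['p'] = 0 → {'e': 2, 'j': 7, 'r': 9, 't': 2, 'y': 3, 'p': 0}
store['y'] = 3+1 = 4 → {'e': 2, 'j': 7, 'r': 9, 't': 2, 'y': 4, 'p': 0}
store['y'] = 6 → {'e': 2, 'j': 7, 'r': 9, 't': 2, 'y': 6, 'p': 0}
store['d'] = 6 → {'e': 2, 'j': 7, 'r': 9, 't': 2, 'y': 6, 'p': 0, 'd': 6}
del 't' → {'e': 2, 'j': 7, 'r': 9, 'y': 6, 'p': 0, 'd': 6}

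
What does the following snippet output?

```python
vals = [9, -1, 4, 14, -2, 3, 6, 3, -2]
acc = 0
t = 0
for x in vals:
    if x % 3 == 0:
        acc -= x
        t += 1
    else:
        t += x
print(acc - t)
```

-38

x=9: %3==0, acc = 0-9 = -9; t=1
x=-1: not %3==0; t=0
x=4: not %3==0; t=4
x=14: not %3==0; t=18
x=-2: not %3==0; t=16
x=3: %3==0, acc = (-9)-3 = -12; t=17
x=6: %3==0, acc = (-12)-6 = -18; t=18
x=3: %3==0, acc = (-18)-3 = -21; t=19
x=-2: not %3==0; t=17
acc-t = (-21)-17 = -38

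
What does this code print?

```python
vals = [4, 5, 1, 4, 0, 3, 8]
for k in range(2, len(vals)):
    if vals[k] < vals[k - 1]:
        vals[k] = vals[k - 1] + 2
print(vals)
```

[4, 5, 7, 9, 11, 13, 15]

k=2: 1<5, vals[2] = 5+2 = 7 → [4, 5, 7, 4, 0, 3, 8]
k=3: 4<7, vals[3] = 7+2 = 9 → [4, 5, 7, 9, 0, 3, 8]
k=4: 0<9, vals[4] = 9+2 = 11 → [4, 5, 7, 9, 11, 3, 8]
k=5: 3<11, vals[5] = 11+2 = 13 → [4, 5, 7, 9, 11, 13, 8]
k=6: 8<13, vals[6] = 13+2 = 15 → [4, 5, 7, 9, 11, 13, 15]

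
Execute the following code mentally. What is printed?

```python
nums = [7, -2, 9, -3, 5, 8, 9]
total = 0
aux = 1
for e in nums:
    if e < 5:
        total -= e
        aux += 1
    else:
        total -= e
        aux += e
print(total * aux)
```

e=7: not <5, total = 0-7 = -7; aux=8
e=-2: <5, total = (-7)-(-2) = -5; aux=9
e=9: not <5, total = (-5)-9 = -14; aux=18
e=-3: <5, total = (-14)-(-3) = -11; aux=19
e=5: not <5, total = (-11)-5 = -16; aux=24
e=8: not <5, total = (-16)-8 = -24; aux=32
e=9: not <5, total = (-24)-9 = -33; aux=41
total*aux = (-33)*41 = -1353

-1353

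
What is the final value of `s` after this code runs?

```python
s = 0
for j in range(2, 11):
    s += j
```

j=2: s = 0+2 = 2
j=3: s = 2+3 = 5
j=4: s = 5+4 = 9
j=5: s = 9+5 = 14
j=6: s = 14+6 = 20
j=7: s = 20+7 = 27
j=8: s = 27+8 = 35
j=9: s = 35+9 = 44
j=10: s = 44+10 = 54

54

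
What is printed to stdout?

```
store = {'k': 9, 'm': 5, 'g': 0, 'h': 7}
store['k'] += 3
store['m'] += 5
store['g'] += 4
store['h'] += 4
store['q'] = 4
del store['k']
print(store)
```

{'m': 10, 'g': 4, 'h': 11, 'q': 4}

store['k'] = 9+3 = 12 → {'k': 12, 'm': 5, 'g': 0, 'h': 7}
store['m'] = 5+5 = 10 → {'k': 12, 'm': 10, 'g': 0, 'h': 7}
store['g'] = 0+4 = 4 → {'k': 12, 'm': 10, 'g': 4, 'h': 7}
store['h'] = 7+4 = 11 → {'k': 12, 'm': 10, 'g': 4, 'h': 11}
store['q'] = 4 → {'k': 12, 'm': 10, 'g': 4, 'h': 11, 'q': 4}
del 'k' → {'m': 10, 'g': 4, 'h': 11, 'q': 4}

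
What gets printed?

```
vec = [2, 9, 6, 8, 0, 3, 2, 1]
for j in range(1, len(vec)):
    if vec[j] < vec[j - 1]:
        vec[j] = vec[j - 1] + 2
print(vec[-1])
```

21

j=1: 9>=2, unchanged → [2, 9, 6, 8, 0, 3, 2, 1]
j=2: 6<9, vec[2] = 9+2 = 11 → [2, 9, 11, 8, 0, 3, 2, 1]
j=3: 8<11, vec[3] = 11+2 = 13 → [2, 9, 11, 13, 0, 3, 2, 1]
j=4: 0<13, vec[4] = 13+2 = 15 → [2, 9, 11, 13, 15, 3, 2, 1]
j=5: 3<15, vec[5] = 15+2 = 17 → [2, 9, 11, 13, 15, 17, 2, 1]
j=6: 2<17, vec[6] = 17+2 = 19 → [2, 9, 11, 13, 15, 17, 19, 1]
j=7: 1<19, vec[7] = 19+2 = 21 → [2, 9, 11, 13, 15, 17, 19, 21]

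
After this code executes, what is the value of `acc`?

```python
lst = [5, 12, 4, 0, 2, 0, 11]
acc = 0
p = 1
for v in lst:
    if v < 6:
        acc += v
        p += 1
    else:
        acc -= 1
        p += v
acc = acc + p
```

v=5: <6, acc = 0+5 = 5; p=2
v=12: not <6, acc = 5-1 = 4; p=14
v=4: <6, acc = 4+4 = 8; p=15
v=0: <6, acc = 8+0 = 8; p=16
v=2: <6, acc = 8+2 = 10; p=17
v=0: <6, acc = 10+0 = 10; p=18
v=11: not <6, acc = 10-1 = 9; p=29
acc+p = 9+29 = 38

38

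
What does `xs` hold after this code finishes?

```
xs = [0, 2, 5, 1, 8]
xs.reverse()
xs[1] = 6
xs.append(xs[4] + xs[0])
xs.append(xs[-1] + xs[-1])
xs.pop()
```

reverse → [8, 1, 5, 2, 0]
xs[1] = 6 → [8, 6, 5, 2, 0]
append xs[4]+xs[0] = 0+8 = 8 → [8, 6, 5, 2, 0, 8]
append xs[-1]+xs[-1] = 8+8 = 16 → [8, 6, 5, 2, 0, 8, 16]
pop() removes 16 → [8, 6, 5, 2, 0, 8]

[8, 6, 5, 2, 0, 8]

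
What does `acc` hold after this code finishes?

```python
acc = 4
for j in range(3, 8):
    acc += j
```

j=3: acc = 4+3 = 7
j=4: acc = 7+4 = 11
j=5: acc = 11+5 = 16
j=6: acc = 16+6 = 22
j=7: acc = 22+7 = 29

29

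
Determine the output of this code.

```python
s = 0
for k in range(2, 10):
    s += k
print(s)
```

k=2: s = 0+2 = 2
k=3: s = 2+3 = 5
k=4: s = 5+4 = 9
k=5: s = 9+5 = 14
k=6: s = 14+6 = 20
k=7: s = 20+7 = 27
k=8: s = 27+8 = 35
k=9: s = 35+9 = 44

44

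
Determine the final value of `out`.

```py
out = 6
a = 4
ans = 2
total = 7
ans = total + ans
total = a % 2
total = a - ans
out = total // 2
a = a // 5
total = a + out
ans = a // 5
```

-3

ans = 7+2 = 9
total = 4%2 = 0
total = 4-9 = -5
out = (-5)//2 = -3
a = 4//5 = 0
total = 0+(-3) = -3
ans = 0//5 = 0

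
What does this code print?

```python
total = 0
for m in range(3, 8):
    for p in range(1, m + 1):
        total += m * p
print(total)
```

m=3,p=1: total = 0+3 = 3
m=3,p=2: total = 3+6 = 9
m=3,p=3: total = 9+9 = 18
m=4,p=1: total = 18+4 = 22
m=4,p=2: total = 22+8 = 30
m=4,p=3: total = 30+12 = 42
m=4,p=4: total = 42+16 = 58
m=5,p=1: total = 58+5 = 63
m=5,p=2: total = 63+10 = 73
m=5,p=3: total = 73+15 = 88
m=5,p=4: total = 88+20 = 108
m=5,p=5: total = 108+25 = 133
m=6,p=1: total = 133+6 = 139
m=6,p=2: total = 139+12 = 151
m=6,p=3: total = 151+18 = 169
m=6,p=4: total = 169+24 = 193
m=6,p=5: total = 193+30 = 223
m=6,p=6: total = 223+36 = 259
m=7,p=1: total = 259+7 = 266
m=7,p=2: total = 266+14 = 280
m=7,p=3: total = 280+21 = 301
m=7,p=4: total = 301+28 = 329
m=7,p=5: total = 329+35 = 364
m=7,p=6: total = 364+42 = 406
m=7,p=7: total = 406+49 = 455

455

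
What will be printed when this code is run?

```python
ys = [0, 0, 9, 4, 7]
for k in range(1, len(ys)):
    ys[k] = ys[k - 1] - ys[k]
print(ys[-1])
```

-20

k=1: ys[1] = 0-0 = 0 → [0, 0, 9, 4, 7]
k=2: ys[2] = 0-9 = -9 → [0, 0, -9, 4, 7]
k=3: ys[3] = (-9)-4 = -13 → [0, 0, -9, -13, 7]
k=4: ys[4] = (-13)-7 = -20 → [0, 0, -9, -13, -20]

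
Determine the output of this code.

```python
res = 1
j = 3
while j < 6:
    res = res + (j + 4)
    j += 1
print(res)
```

j=3: res = 1+7 = 8
j=4: res = 8+8 = 16
j=5: res = 16+9 = 25

25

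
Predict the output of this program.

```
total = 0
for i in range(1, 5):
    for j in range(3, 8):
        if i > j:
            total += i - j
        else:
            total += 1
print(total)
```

20

i=1,j=3: not 1>3, total = 0+1 = 1
i=1,j=4: not 1>4, total = 1+1 = 2
i=1,j=5: not 1>5, total = 2+1 = 3
i=1,j=6: not 1>6, total = 3+1 = 4
i=1,j=7: not 1>7, total = 4+1 = 5
i=2,j=3: not 2>3, total = 5+1 = 6
i=2,j=4: not 2>4, total = 6+1 = 7
i=2,j=5: not 2>5, total = 7+1 = 8
i=2,j=6: not 2>6, total = 8+1 = 9
i=2,j=7: not 2>7, total = 9+1 = 10
i=3,j=3: not 3>3, total = 10+1 = 11
i=3,j=4: not 3>4, total = 11+1 = 12
i=3,j=5: not 3>5, total = 12+1 = 13
i=3,j=6: not 3>6, total = 13+1 = 14
i=3,j=7: not 3>7, total = 14+1 = 15
i=4,j=3: 4>3, total = 15+1 = 16
i=4,j=4: not 4>4, total = 16+1 = 17
i=4,j=5: not 4>5, total = 17+1 = 18
i=4,j=6: not 4>6, total = 18+1 = 19
i=4,j=7: not 4>7, total = 19+1 = 20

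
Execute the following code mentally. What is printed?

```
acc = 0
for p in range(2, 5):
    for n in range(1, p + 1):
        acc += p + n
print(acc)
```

48

p=2,n=1: acc = 0+3 = 3
p=2,n=2: acc = 3+4 = 7
p=3,n=1: acc = 7+4 = 11
p=3,n=2: acc = 11+5 = 16
p=3,n=3: acc = 16+6 = 22
p=4,n=1: acc = 22+5 = 27
p=4,n=2: acc = 27+6 = 33
p=4,n=3: acc = 33+7 = 40
p=4,n=4: acc = 40+8 = 48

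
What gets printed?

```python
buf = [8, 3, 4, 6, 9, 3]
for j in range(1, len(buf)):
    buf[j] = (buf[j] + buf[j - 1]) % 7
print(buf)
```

j=1: buf[1] = (3+8)%7 = 4 → [8, 4, 4, 6, 9, 3]
j=2: buf[2] = (4+4)%7 = 1 → [8, 4, 1, 6, 9, 3]
j=3: buf[3] = (6+1)%7 = 0 → [8, 4, 1, 0, 9, 3]
j=4: buf[4] = (9+0)%7 = 2 → [8, 4, 1, 0, 2, 3]
j=5: buf[5] = (3+2)%7 = 5 → [8, 4, 1, 0, 2, 5]

[8, 4, 1, 0, 2, 5]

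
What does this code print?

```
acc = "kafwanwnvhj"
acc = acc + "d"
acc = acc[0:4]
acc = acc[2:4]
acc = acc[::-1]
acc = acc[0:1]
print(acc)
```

w

+ 'd' → 'kafwanwnvhjd'
slice [0:4] → 'kafw'
slice [2:4] → 'fw'
reverse → 'wf'
slice [0:1] → 'w'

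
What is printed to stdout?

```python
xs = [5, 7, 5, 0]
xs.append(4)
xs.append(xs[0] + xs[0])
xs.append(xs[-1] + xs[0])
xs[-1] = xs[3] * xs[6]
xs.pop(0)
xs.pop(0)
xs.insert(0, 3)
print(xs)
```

append 4 → [5, 7, 5, 0, 4]
append xs[0]+xs[0] = 5+5 = 10 → [5, 7, 5, 0, 4, 10]
append xs[-1]+xs[0] = 10+5 = 15 → [5, 7, 5, 0, 4, 10, 15]
xs[-1] = xs[3]*xs[6] = 0*15 = 0 → [5, 7, 5, 0, 4, 10, 0]
pop(0) removes 5 → [7, 5, 0, 4, 10, 0]
pop(0) removes 7 → [5, 0, 4, 10, 0]
insert 3 at 0 → [3, 5, 0, 4, 10, 0]

[3, 5, 0, 4, 10, 0]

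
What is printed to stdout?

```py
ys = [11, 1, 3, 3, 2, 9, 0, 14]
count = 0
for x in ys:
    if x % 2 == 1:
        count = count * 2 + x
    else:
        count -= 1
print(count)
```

207

x=11: odd, count = 0*2+11 = 11
x=1: odd, count = 11*2+1 = 23
x=3: odd, count = 23*2+3 = 49
x=3: odd, count = 49*2+3 = 101
x=2: not odd, count = 101-1 = 100
x=9: odd, count = 100*2+9 = 209
x=0: not odd, count = 209-1 = 208
x=14: not odd, count = 208-1 = 207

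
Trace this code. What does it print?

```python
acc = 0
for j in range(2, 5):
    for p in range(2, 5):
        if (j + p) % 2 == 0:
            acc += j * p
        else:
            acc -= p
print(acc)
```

j=2,p=2: even sum, acc = 0+4 = 4
j=2,p=3: odd sum, acc = 4-3 = 1
j=2,p=4: even sum, acc = 1+8 = 9
j=3,p=2: odd sum, acc = 9-2 = 7
j=3,p=3: even sum, acc = 7+9 = 16
j=3,p=4: odd sum, acc = 16-4 = 12
j=4,p=2: even sum, acc = 12+8 = 20
j=4,p=3: odd sum, acc = 20-3 = 17
j=4,p=4: even sum, acc = 17+16 = 33

33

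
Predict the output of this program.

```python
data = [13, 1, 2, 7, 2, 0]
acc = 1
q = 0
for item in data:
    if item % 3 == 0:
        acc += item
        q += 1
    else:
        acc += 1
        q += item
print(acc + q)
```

32

item=13: not %3==0, acc = 1+1 = 2; q=13
item=1: not %3==0, acc = 2+1 = 3; q=14
item=2: not %3==0, acc = 3+1 = 4; q=16
item=7: not %3==0, acc = 4+1 = 5; q=23
item=2: not %3==0, acc = 5+1 = 6; q=25
item=0: %3==0, acc = 6+0 = 6; q=26
acc+q = 6+26 = 32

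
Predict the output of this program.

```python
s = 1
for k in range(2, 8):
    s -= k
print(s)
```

-26

k=2: s = 1-2 = -1
k=3: s = (-1)-3 = -4
k=4: s = (-4)-4 = -8
k=5: s = (-8)-5 = -13
k=6: s = (-13)-6 = -19
k=7: s = (-19)-7 = -26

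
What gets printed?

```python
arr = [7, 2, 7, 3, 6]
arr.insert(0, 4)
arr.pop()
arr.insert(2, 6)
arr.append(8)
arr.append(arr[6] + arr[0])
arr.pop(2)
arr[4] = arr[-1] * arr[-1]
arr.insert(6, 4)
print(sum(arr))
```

insert 4 at 0 → [4, 7, 2, 7, 3, 6]
pop() removes 6 → [4, 7, 2, 7, 3]
insert 6 at 2 → [4, 7, 6, 2, 7, 3]
append 8 → [4, 7, 6, 2, 7, 3, 8]
append arr[6]+arr[0] = 8+4 = 12 → [4, 7, 6, 2, 7, 3, 8, 12]
pop(2) removes 6 → [4, 7, 2, 7, 3, 8, 12]
arr[4] = arr[-1]*arr[-1] = 12*12 = 144 → [4, 7, 2, 7, 144, 8, 12]
insert 4 at 6 → [4, 7, 2, 7, 144, 8, 4, 12]
sum = 188

188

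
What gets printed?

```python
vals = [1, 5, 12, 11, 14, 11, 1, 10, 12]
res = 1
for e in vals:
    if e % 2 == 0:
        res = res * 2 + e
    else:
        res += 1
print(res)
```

e=1: not even, res = 1+1 = 2
e=5: not even, res = 2+1 = 3
e=12: even, res = 3*2+12 = 18
e=11: not even, res = 18+1 = 19
e=14: even, res = 19*2+14 = 52
e=11: not even, res = 52+1 = 53
e=1: not even, res = 53+1 = 54
e=10: even, res = 54*2+10 = 118
e=12: even, res = 118*2+12 = 248

248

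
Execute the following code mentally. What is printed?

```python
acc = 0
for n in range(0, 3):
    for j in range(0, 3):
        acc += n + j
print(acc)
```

n=0,j=0: acc = 0+0 = 0
n=0,j=1: acc = 0+1 = 1
n=0,j=2: acc = 1+2 = 3
n=1,j=0: acc = 3+1 = 4
n=1,j=1: acc = 4+2 = 6
n=1,j=2: acc = 6+3 = 9
n=2,j=0: acc = 9+2 = 11
n=2,j=1: acc = 11+3 = 14
n=2,j=2: acc = 14+4 = 18

18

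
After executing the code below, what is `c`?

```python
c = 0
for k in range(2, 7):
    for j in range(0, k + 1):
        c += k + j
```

k=2,j=0: c = 0+2 = 2
k=2,j=1: c = 2+3 = 5
k=2,j=2: c = 5+4 = 9
k=3,j=0: c = 9+3 = 12
k=3,j=1: c = 12+4 = 16
k=3,j=2: c = 16+5 = 21
k=3,j=3: c = 21+6 = 27
k=4,j=0: c = 27+4 = 31
k=4,j=1: c = 31+5 = 36
k=4,j=2: c = 36+6 = 42
k=4,j=3: c = 42+7 = 49
k=4,j=4: c = 49+8 = 57
k=5,j=0: c = 57+5 = 62
k=5,j=1: c = 62+6 = 68
k=5,j=2: c = 68+7 = 75
k=5,j=3: c = 75+8 = 83
k=5,j=4: c = 83+9 = 92
k=5,j=5: c = 92+10 = 102
k=6,j=0: c = 102+6 = 108
k=6,j=1: c = 108+7 = 115
k=6,j=2: c = 115+8 = 123
k=6,j=3: c = 123+9 = 132
k=6,j=4: c = 132+10 = 142
k=6,j=5: c = 142+11 = 153
k=6,j=6: c = 153+12 = 165

165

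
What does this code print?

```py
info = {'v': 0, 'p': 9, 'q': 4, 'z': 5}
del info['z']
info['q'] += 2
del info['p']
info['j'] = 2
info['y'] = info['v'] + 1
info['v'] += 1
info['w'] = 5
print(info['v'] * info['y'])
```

del 'z' → {'v': 0, 'p': 9, 'q': 4}
info['q'] = 4+2 = 6 → {'v': 0, 'p': 9, 'q': 6}
del 'p' → {'v': 0, 'q': 6}
info['j'] = 2 → {'v': 0, 'q': 6, 'j': 2}
info['y'] = info['v']+1 = 1 → {'v': 0, 'q': 6, 'j': 2, 'y': 1}
info['v'] = 0+1 = 1 → {'v': 1, 'q': 6, 'j': 2, 'y': 1}
info['w'] = 5 → {'v': 1, 'q': 6, 'j': 2, 'y': 1, 'w': 5}
info['v']*info['y'] = 1*1 = 1

1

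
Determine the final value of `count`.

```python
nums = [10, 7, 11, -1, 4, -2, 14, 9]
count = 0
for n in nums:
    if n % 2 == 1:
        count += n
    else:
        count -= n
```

0

n=10: not odd, count = 0-10 = -10
n=7: odd, count = (-10)+7 = -3
n=11: odd, count = (-3)+11 = 8
n=-1: odd, count = 8+(-1) = 7
n=4: not odd, count = 7-4 = 3
n=-2: not odd, count = 3-(-2) = 5
n=14: not odd, count = 5-14 = -9
n=9: odd, count = (-9)+9 = 0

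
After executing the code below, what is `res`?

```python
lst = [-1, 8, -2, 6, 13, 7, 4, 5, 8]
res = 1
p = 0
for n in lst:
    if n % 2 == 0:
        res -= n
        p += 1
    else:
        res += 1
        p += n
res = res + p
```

n=-1: not even, res = 1+1 = 2; p=-1
n=8: even, res = 2-8 = -6; p=0
n=-2: even, res = (-6)-(-2) = -4; p=1
n=6: even, res = (-4)-6 = -10; p=2
n=13: not even, res = (-10)+1 = -9; p=15
n=7: not even, res = (-9)+1 = -8; p=22
n=4: even, res = (-8)-4 = -12; p=23
n=5: not even, res = (-12)+1 = -11; p=28
n=8: even, res = (-11)-8 = -19; p=29
res+p = (-19)+29 = 10

10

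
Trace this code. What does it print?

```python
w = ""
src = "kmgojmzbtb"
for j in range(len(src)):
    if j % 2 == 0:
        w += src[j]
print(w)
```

kgjzt

j=0: add 'k' → 'k'
j=1: skip
j=2: add 'g' → 'kg'
j=3: skip
j=4: add 'j' → 'kgj'
j=5: skip
j=6: add 'z' → 'kgjz'
j=7: skip
j=8: add 't' → 'kgjzt'
j=9: skip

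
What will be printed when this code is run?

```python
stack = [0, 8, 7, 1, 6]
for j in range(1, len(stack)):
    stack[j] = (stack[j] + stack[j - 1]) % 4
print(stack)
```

j=1: stack[1] = (8+0)%4 = 0 → [0, 0, 7, 1, 6]
j=2: stack[2] = (7+0)%4 = 3 → [0, 0, 3, 1, 6]
j=3: stack[3] = (1+3)%4 = 0 → [0, 0, 3, 0, 6]
j=4: stack[4] = (6+0)%4 = 2 → [0, 0, 3, 0, 2]

[0, 0, 3, 0, 2]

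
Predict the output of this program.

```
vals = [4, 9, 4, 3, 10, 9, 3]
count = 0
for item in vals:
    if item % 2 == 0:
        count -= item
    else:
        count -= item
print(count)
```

item=4: even, count = 0-4 = -4
item=9: not even, count = (-4)-9 = -13
item=4: even, count = (-13)-4 = -17
item=3: not even, count = (-17)-3 = -20
item=10: even, count = (-20)-10 = -30
item=9: not even, count = (-30)-9 = -39
item=3: not even, count = (-39)-3 = -42

-42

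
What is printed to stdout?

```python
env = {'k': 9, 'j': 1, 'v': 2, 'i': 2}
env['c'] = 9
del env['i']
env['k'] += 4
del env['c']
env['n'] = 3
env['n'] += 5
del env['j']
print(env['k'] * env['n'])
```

env['c'] = 9 → {'k': 9, 'j': 1, 'v': 2, 'i': 2, 'c': 9}
del 'i' → {'k': 9, 'j': 1, 'v': 2, 'c': 9}
env['k'] = 9+4 = 13 → {'k': 13, 'j': 1, 'v': 2, 'c': 9}
del 'c' → {'k': 13, 'j': 1, 'v': 2}
env['n'] = 3 → {'k': 13, 'j': 1, 'v': 2, 'n': 3}
env['n'] = 3+5 = 8 → {'k': 13, 'j': 1, 'v': 2, 'n': 8}
del 'j' → {'k': 13, 'v': 2, 'n': 8}
env['k']*env['n'] = 13*8 = 104

104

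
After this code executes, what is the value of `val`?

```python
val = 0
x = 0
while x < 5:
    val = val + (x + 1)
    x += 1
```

15

x=0: val = 0+1 = 1
x=1: val = 1+2 = 3
x=2: val = 3+3 = 6
x=3: val = 6+4 = 10
x=4: val = 10+5 = 15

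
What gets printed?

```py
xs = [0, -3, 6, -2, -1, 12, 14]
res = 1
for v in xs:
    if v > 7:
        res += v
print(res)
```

v=0: not >7
v=-3: not >7
v=6: not >7
v=-2: not >7
v=-1: not >7
v=12: >7, res = 1+12 = 13
v=14: >7, res = 13+14 = 27

27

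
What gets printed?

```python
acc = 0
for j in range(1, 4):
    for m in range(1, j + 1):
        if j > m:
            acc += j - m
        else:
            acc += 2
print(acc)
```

j=1,m=1: not 1>1, acc = 0+2 = 2
j=2,m=1: 2>1, acc = 2+1 = 3
j=2,m=2: not 2>2, acc = 3+2 = 5
j=3,m=1: 3>1, acc = 5+2 = 7
j=3,m=2: 3>2, acc = 7+1 = 8
j=3,m=3: not 3>3, acc = 8+2 = 10

10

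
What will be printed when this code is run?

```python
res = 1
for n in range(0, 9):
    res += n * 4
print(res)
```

n=0: res = 1+0*4 = 1
n=1: res = 1+1*4 = 5
n=2: res = 5+2*4 = 13
n=3: res = 13+3*4 = 25
n=4: res = 25+4*4 = 41
n=5: res = 41+5*4 = 61
n=6: res = 61+6*4 = 85
n=7: res = 85+7*4 = 113
n=8: res = 113+8*4 = 145

145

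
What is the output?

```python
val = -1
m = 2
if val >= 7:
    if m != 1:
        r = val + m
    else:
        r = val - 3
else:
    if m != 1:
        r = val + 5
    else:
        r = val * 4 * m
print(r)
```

val=-1, m=2
val >= 7 is False; m != 1 is True
→ r = val + 5 = 4

4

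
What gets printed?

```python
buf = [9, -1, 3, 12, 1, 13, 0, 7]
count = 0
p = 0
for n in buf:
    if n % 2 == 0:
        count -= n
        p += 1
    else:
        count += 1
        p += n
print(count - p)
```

-40

n=9: not even, count = 0+1 = 1; p=9
n=-1: not even, count = 1+1 = 2; p=8
n=3: not even, count = 2+1 = 3; p=11
n=12: even, count = 3-12 = -9; p=12
n=1: not even, count = (-9)+1 = -8; p=13
n=13: not even, count = (-8)+1 = -7; p=26
n=0: even, count = (-7)-0 = -7; p=27
n=7: not even, count = (-7)+1 = -6; p=34
count-p = (-6)-34 = -40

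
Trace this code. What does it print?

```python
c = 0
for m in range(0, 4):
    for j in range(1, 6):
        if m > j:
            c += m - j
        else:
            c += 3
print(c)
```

55

m=0,j=1: not 0>1, c = 0+3 = 3
m=0,j=2: not 0>2, c = 3+3 = 6
m=0,j=3: not 0>3, c = 6+3 = 9
m=0,j=4: not 0>4, c = 9+3 = 12
m=0,j=5: not 0>5, c = 12+3 = 15
m=1,j=1: not 1>1, c = 15+3 = 18
m=1,j=2: not 1>2, c = 18+3 = 21
m=1,j=3: not 1>3, c = 21+3 = 24
m=1,j=4: not 1>4, c = 24+3 = 27
m=1,j=5: not 1>5, c = 27+3 = 30
m=2,j=1: 2>1, c = 30+1 = 31
m=2,j=2: not 2>2, c = 31+3 = 34
m=2,j=3: not 2>3, c = 34+3 = 37
m=2,j=4: not 2>4, c = 37+3 = 40
m=2,j=5: not 2>5, c = 40+3 = 43
m=3,j=1: 3>1, c = 43+2 = 45
m=3,j=2: 3>2, c = 45+1 = 46
m=3,j=3: not 3>3, c = 46+3 = 49
m=3,j=4: not 3>4, c = 49+3 = 52
m=3,j=5: not 3>5, c = 52+3 = 55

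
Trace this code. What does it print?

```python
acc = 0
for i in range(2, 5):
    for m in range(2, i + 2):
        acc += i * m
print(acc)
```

i=2,m=2: acc = 0+4 = 4
i=2,m=3: acc = 4+6 = 10
i=3,m=2: acc = 10+6 = 16
i=3,m=3: acc = 16+9 = 25
i=3,m=4: acc = 25+12 = 37
i=4,m=2: acc = 37+8 = 45
i=4,m=3: acc = 45+12 = 57
i=4,m=4: acc = 57+16 = 73
i=4,m=5: acc = 73+20 = 93

93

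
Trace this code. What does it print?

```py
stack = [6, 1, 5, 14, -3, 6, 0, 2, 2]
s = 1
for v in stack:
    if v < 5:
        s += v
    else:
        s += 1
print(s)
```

v=6: not <5, s = 1+1 = 2
v=1: <5, s = 2+1 = 3
v=5: not <5, s = 3+1 = 4
v=14: not <5, s = 4+1 = 5
v=-3: <5, s = 5+(-3) = 2
v=6: not <5, s = 2+1 = 3
v=0: <5, s = 3+0 = 3
v=2: <5, s = 3+2 = 5
v=2: <5, s = 5+2 = 7

7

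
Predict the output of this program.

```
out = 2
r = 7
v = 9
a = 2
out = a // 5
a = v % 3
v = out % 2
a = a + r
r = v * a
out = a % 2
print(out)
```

1

out = 2//5 = 0
a = 9%3 = 0
v = 0%2 = 0
a = 0+7 = 7
r = 0*7 = 0
out = 7%2 = 1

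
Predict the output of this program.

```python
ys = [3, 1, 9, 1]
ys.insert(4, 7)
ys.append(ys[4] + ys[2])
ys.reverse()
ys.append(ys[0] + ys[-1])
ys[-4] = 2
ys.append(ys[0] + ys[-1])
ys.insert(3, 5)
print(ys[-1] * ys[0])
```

insert 7 at 4 → [3, 1, 9, 1, 7]
append ys[4]+ys[2] = 7+9 = 16 → [3, 1, 9, 1, 7, 16]
reverse → [16, 7, 1, 9, 1, 3]
append ys[0]+ys[-1] = 16+3 = 19 → [16, 7, 1, 9, 1, 3, 19]
ys[-4] = 2 → [16, 7, 1, 2, 1, 3, 19]
append ys[0]+ys[-1] = 16+19 = 35 → [16, 7, 1, 2, 1, 3, 19, 35]
insert 5 at 3 → [16, 7, 1, 5, 2, 1, 3, 19, 35]
ys[-1]*ys[0] = 35*16 = 560

560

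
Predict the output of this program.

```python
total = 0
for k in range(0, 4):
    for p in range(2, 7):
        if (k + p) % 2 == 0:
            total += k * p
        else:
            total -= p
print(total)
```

k=0,p=2: even sum, total = 0+0 = 0
k=0,p=3: odd sum, total = 0-3 = -3
k=0,p=4: even sum, total = (-3)+0 = -3
k=0,p=5: odd sum, total = (-3)-5 = -8
k=0,p=6: even sum, total = (-8)+0 = -8
k=1,p=2: odd sum, total = (-8)-2 = -10
k=1,p=3: even sum, total = (-10)+3 = -7
k=1,p=4: odd sum, total = (-7)-4 = -11
k=1,p=5: even sum, total = (-11)+5 = -6
k=1,p=6: odd sum, total = (-6)-6 = -12
k=2,p=2: even sum, total = (-12)+4 = -8
k=2,p=3: odd sum, total = (-8)-3 = -11
k=2,p=4: even sum, total = (-11)+8 = -3
k=2,p=5: odd sum, total = (-3)-5 = -8
k=2,p=6: even sum, total = (-8)+12 = 4
k=3,p=2: odd sum, total = 4-2 = 2
k=3,p=3: even sum, total = 2+9 = 11
k=3,p=4: odd sum, total = 11-4 = 7
k=3,p=5: even sum, total = 7+15 = 22
k=3,p=6: odd sum, total = 22-6 = 16

16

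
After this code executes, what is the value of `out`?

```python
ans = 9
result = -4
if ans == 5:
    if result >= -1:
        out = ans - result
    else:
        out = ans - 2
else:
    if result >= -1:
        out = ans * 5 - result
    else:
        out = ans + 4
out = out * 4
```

52

ans=9, result=-4
ans == 5 is False; result >= -1 is False
→ out = ans + 4 = 13
out = 13*4 = 52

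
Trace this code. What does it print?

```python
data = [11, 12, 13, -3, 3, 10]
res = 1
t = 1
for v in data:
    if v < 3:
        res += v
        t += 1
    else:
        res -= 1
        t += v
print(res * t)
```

-357

v=11: not <3, res = 1-1 = 0; t=12
v=12: not <3, res = 0-1 = -1; t=24
v=13: not <3, res = (-1)-1 = -2; t=37
v=-3: <3, res = (-2)+(-3) = -5; t=38
v=3: not <3, res = (-5)-1 = -6; t=41
v=10: not <3, res = (-6)-1 = -7; t=51
res*t = (-7)*51 = -357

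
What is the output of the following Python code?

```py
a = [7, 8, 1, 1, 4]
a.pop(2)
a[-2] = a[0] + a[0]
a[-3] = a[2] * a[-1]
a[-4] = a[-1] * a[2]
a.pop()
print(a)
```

pop(2) removes 1 → [7, 8, 1, 4]
a[-2] = a[0]+a[0] = 7+7 = 14 → [7, 8, 14, 4]
a[-3] = a[2]*a[-1] = 14*4 = 56 → [7, 56, 14, 4]
a[-4] = a[-1]*a[2] = 4*14 = 56 → [56, 56, 14, 4]
pop() removes 4 → [56, 56, 14]

[56, 56, 14]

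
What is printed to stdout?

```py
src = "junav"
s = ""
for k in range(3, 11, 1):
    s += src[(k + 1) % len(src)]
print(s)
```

k=3: add src[4]='v' → 'v'
k=4: add src[0]='j' → 'vj'
k=5: add src[1]='u' → 'vju'
k=6: add src[2]='n' → 'vjun'
k=7: add src[3]='a' → 'vjuna'
k=8: add src[4]='v' → 'vjunav'
k=9: add src[0]='j' → 'vjunavj'
k=10: add src[1]='u' → 'vjunavju'

vjunavju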